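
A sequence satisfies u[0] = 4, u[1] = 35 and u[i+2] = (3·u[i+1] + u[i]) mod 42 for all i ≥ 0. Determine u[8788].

We have u[0] = 4; u[1] = 35; u[2] = 25; u[3] = 26; u[4] = 19; u[5] = 41; u[6] = 16; u[7] = 5; u[8] = 31; u[9] = 14; u[10] = 31; u[11] = 23; u[12] = 16; u[13] = 29; u[14] = 19; u[15] = 2; u[16] = 25; u[17] = 35; u[18] = 4; u[19] = 5; u[20] = 19; u[21] = 20; u[22] = 37; u[23] = 5; u[24] = 10; u[25] = 35; u[26] = 31; u[27] = 2; u[28] = 37; u[29] = 29; u[30] = 40; u[31] = 23; u[32] = 25; u[33] = 14; u[34] = 25; u[35] = 5; u[36] = 40; u[37] = 41; u[38] = 37; u[39] = 26; u[40] = 31; u[41] = 35; u[42] = 10; u[43] = 23; u[44] = 37; u[45] = 8; u[46] = 19; u[47] = 23; u[48] = 4; u[49] = 35.
The sequence repeats with period 48.
(8788 - 0) mod 48 = 4, so u[8788] = u[4] = 19.

19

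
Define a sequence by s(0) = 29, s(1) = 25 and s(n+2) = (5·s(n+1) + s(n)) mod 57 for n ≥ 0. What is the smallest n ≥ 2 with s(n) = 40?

2

We have s(0) = 29; s(1) = 25; s(2) = 40; s(3) = 54; s(4) = 25; s(5) = 8; s(6) = 8; s(7) = 48; s(8) = 20; s(9) = 34; s(10) = 19; s(11) = 15; s(12) = 37; s(13) = 29; s(14) = 11; s(15) = 27; s(16) = 32; s(17) = 16; s(18) = 55; s(19) = 6; s(20) = 28; s(21) = 32; s(22) = 17; s(23) = 3; s(24) = 32; s(25) = 49; s(26) = 49; s(27) = 9; s(28) = 37; s(29) = 23; s(30) = 38; s(31) = 42; s(32) = 20; s(33) = 28; s(34) = 46; s(35) = 30; s(36) = 25; s(37) = 41; s(38) = 2; s(39) = 51; s(40) = 29; s(41) = 25.
Since (s(40), s(41)) = (s(0), s(1)) = (29, 25) (two consecutive terms determine the rest), the sequence is periodic with period 40.
The value 40 first appears (with n ≥ 2) at s(2).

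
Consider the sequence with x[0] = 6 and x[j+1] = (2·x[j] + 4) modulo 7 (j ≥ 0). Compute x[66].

We have x[0] = 6,  x[1] = 2,  x[2] = 1,  x[3] = 6.
Since x[3] = x[0] = 6, the sequence is periodic with period 3.
So x[66] = x[0 + ((66-0) mod 3)] = x[0] = 6.

6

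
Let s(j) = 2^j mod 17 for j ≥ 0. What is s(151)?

9

We have s(0) = 1, s(1) = 2, s(2) = 4, s(3) = 8, s(4) = 16, s(5) = 15, s(6) = 13, s(7) = 9, s(8) = 1.
Since s(8) = s(0) = 1, the sequence is periodic with period 8.
So s(151) = s(0 + ((151-0) mod 8)) = s(7) = 9.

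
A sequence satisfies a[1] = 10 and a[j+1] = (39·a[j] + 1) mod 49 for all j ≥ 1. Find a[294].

4

We have a[1] = 10,  a[2] = 48,  a[3] = 11,  a[4] = 38,  a[5] = 13,  a[6] = 18,  a[7] = 17,  a[8] = 27,  a[9] = 25,  a[10] = 45,  a[11] = 41,  a[12] = 32,  a[13] = 24,  a[14] = 6,  a[15] = 39,  a[16] = 3,  a[17] = 20,  a[18] = 46,  a[19] = 31,  a[20] = 34,  a[21] = 4,  a[22] = 10.
Since a[22] = a[1] = 10, the sequence is periodic with period 21.
(294 - 1) mod 21 = 20, so a[294] = a[21] = 4.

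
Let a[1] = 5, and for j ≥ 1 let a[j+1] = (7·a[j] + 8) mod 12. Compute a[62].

We have a[1] = 5,  a[2] = 7,  a[3] = 9,  a[4] = 11,  a[5] = 1,  a[6] = 3,  a[7] = 5.
Since a[7] = a[1] = 5, the sequence is periodic with period 6.
So a[62] = a[1 + ((62-1) mod 6)] = a[2] = 7.

7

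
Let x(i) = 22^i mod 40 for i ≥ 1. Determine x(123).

8

x(1) = 22, x(2) = 4, x(3) = 8, x(4) = 16, x(5) = 32, x(6) = 24, x(7) = 8.
Since x(7) = x(3) = 8, the sequence is eventually periodic: after a pre-period of length 2 it cycles with period 4.
For i ≥ 3, x(i) depends only on (i - 3) mod 4. (123 - 3) mod 4 = 0, so x(123) = x(3) = 8.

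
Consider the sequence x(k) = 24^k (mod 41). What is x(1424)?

We have x(1) = 24,  x(2) = 2,  x(3) = 7,  x(4) = 4,  x(5) = 14,  x(6) = 8,  x(7) = 28,  x(8) = 16,  x(9) = 15,  x(10) = 32,  x(11) = 30,  x(12) = 23,  x(13) = 19,  x(14) = 5,  x(15) = 38,  x(16) = 10,  x(17) = 35,  x(18) = 20,  x(19) = 29,  x(20) = 40,  x(21) = 17,  x(22) = 39,  x(23) = 34,  x(24) = 37,  x(25) = 27,  x(26) = 33,  x(27) = 13,  x(28) = 25,  x(29) = 26,  x(30) = 9,  x(31) = 11,  x(32) = 18,  x(33) = 22,  x(34) = 36,  x(35) = 3,  x(36) = 31,  x(37) = 6,  x(38) = 21,  x(39) = 12,  x(40) = 1,  x(41) = 24.
The sequence repeats with period 40.
So x(1424) = x(1 + ((1424-1) mod 40)) = x(24) = 37.

37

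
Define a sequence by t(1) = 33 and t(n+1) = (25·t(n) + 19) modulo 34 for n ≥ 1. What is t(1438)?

20

Listing terms: t(1) = 33, t(2) = 28, t(3) = 5, t(4) = 8, t(5) = 15, t(6) = 20, t(7) = 9, t(8) = 6, t(9) = 33.
The sequence repeats with period 8.
(1438 - 1) mod 8 = 5, so t(1438) = t(6) = 20.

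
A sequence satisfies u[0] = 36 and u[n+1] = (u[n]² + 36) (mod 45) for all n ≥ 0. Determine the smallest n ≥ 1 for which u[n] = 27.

1

u[0] = 36, u[1] = 27, u[2] = 0, u[3] = 36.
The sequence repeats with period 3.
The value 27 first appears (with n ≥ 1) at u[1].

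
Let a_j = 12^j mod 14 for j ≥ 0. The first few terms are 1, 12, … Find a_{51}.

a_0 = 1, a_1 = 12, a_2 = 4, a_3 = 6, a_4 = 2, a_5 = 10, a_6 = 8, a_7 = 12.
Since a_7 = a_1 = 12, the sequence is eventually periodic: after a pre-period of length 1 it cycles with period 6.
For j ≥ 1, a_j depends only on (j - 1) mod 6. (51 - 1) mod 6 = 2, so a_{51} = a_3 = 6.

6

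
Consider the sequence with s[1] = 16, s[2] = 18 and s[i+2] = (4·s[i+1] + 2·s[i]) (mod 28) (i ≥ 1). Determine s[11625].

Listing terms: s[1] = 16, s[2] = 18, s[3] = 20, s[4] = 4, s[5] = 0, s[6] = 8, s[7] = 4, s[8] = 4, s[9] = 24, s[10] = 20, s[11] = 16, s[12] = 20, s[13] = 0, s[14] = 12, s[15] = 20, s[16] = 20, s[17] = 8, s[18] = 16, s[19] = 24, s[20] = 16, s[21] = 0, s[22] = 4, s[23] = 16, s[24] = 16, s[25] = 12, s[26] = 24, s[27] = 8, s[28] = 24, s[29] = 0, s[30] = 20, s[31] = 24, s[32] = 24, s[33] = 4, s[34] = 8, s[35] = 12, s[36] = 8, s[37] = 0, s[38] = 16, s[39] = 8, s[40] = 8, s[41] = 20, s[42] = 12, s[43] = 4, s[44] = 12, s[45] = 0, s[46] = 24, s[47] = 12, s[48] = 12, s[49] = 16, s[50] = 4, s[51] = 20, s[52] = 4.
Since (s[51], s[52]) = (s[3], s[4]) = (20, 4) (two consecutive terms determine the rest), the sequence is eventually periodic: after a pre-period of length 2 it cycles with period 48.
For i ≥ 3, s[i] depends only on (i - 3) mod 48. (11625 - 3) mod 48 = 6, so s[11625] = s[9] = 24.

24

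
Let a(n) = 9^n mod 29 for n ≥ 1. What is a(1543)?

4

Listing terms: a(1) = 9, a(2) = 23, a(3) = 4, a(4) = 7, a(5) = 5, a(6) = 16, a(7) = 28, a(8) = 20, a(9) = 6, a(10) = 25, a(11) = 22, a(12) = 24, a(13) = 13, a(14) = 1, a(15) = 9.
Since a(15) = a(1) = 9, the sequence is periodic with period 14.
(1543 - 1) mod 14 = 2, so a(1543) = a(3) = 4.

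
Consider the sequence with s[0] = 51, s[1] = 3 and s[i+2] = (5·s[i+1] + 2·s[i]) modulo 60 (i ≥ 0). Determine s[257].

3

We have s[0] = 51,  s[1] = 3,  s[2] = 57,  s[3] = 51,  s[4] = 9,  s[5] = 27,  s[6] = 33,  s[7] = 39,  s[8] = 21,  s[9] = 3,  s[10] = 57.
Since (s[9], s[10]) = (s[1], s[2]) = (3, 57) (two consecutive terms determine the rest), the sequence is eventually periodic: after a pre-period of length 1 it cycles with period 8.
For i ≥ 1, s[i] depends only on (i - 1) mod 8. (257 - 1) mod 8 = 0, so s[257] = s[1] = 3.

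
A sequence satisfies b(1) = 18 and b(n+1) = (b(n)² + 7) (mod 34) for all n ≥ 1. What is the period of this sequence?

b(1) = 18,  b(2) = 25,  b(3) = 20,  b(4) = 33,  b(5) = 8,  b(6) = 3,  b(7) = 16,  b(8) = 25.
Since b(8) = b(2) = 25, the sequence is eventually periodic: after a pre-period of length 1 it cycles with period 6.

6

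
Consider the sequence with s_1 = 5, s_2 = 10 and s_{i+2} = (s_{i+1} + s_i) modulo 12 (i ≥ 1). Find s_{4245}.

7

Listing terms: s_1 = 5,  s_2 = 10,  s_3 = 3,  s_4 = 1,  s_5 = 4,  s_6 = 5,  s_7 = 9,  s_8 = 2,  s_9 = 11,  s_{10} = 1,  s_{11} = 0,  s_{12} = 1,  s_{13} = 1,  s_{14} = 2,  s_{15} = 3,  s_{16} = 5,  s_{17} = 8,  s_{18} = 1,  s_{19} = 9,  s_{20} = 10,  s_{21} = 7,  s_{22} = 5,  s_{23} = 0,  s_{24} = 5,  s_{25} = 5,  s_{26} = 10.
The sequence repeats with period 24.
(4245 - 1) mod 24 = 20, so s_{4245} = s_{21} = 7.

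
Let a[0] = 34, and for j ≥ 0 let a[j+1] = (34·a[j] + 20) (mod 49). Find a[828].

We have a[0] = 34; a[1] = 0; a[2] = 20; a[3] = 14; a[4] = 6; a[5] = 28; a[6] = 41; a[7] = 42; a[8] = 27; a[9] = 7; a[10] = 13; a[11] = 21; a[12] = 48; a[13] = 35; a[14] = 34.
The sequence repeats with period 14.
(828 - 0) mod 14 = 2, so a[828] = a[2] = 20.

20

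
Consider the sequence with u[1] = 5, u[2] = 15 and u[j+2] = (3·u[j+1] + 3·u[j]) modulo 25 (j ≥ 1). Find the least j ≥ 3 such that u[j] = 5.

5

We have u[1] = 5, u[2] = 15, u[3] = 10, u[4] = 0, u[5] = 5, u[6] = 15.
Since (u[5], u[6]) = (u[1], u[2]) = (5, 15) (two consecutive terms determine the rest), the sequence is periodic with period 4.
The value 5 next appears (with j ≥ 3) at u[5].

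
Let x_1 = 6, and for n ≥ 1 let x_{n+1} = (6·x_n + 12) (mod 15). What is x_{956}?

6

x_1 = 6; x_2 = 3; x_3 = 0; x_4 = 12; x_5 = 9; x_6 = 6.
Since x_6 = x_1 = 6, the sequence is periodic with period 5.
(956 - 1) mod 5 = 0, so x_{956} = x_1 = 6.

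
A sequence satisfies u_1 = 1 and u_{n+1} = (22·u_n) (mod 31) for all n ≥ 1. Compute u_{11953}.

2

We have u_1 = 1; u_2 = 22; u_3 = 19; u_4 = 15; u_5 = 20; u_6 = 6; u_7 = 8; u_8 = 21; u_9 = 28; u_{10} = 27; u_{11} = 5; u_{12} = 17; u_{13} = 2; u_{14} = 13; u_{15} = 7; u_{16} = 30; u_{17} = 9; u_{18} = 12; u_{19} = 16; u_{20} = 11; u_{21} = 25; u_{22} = 23; u_{23} = 10; u_{24} = 3; u_{25} = 4; u_{26} = 26; u_{27} = 14; u_{28} = 29; u_{29} = 18; u_{30} = 24; u_{31} = 1.
The sequence repeats with period 30.
(11953 - 1) mod 30 = 12, so u_{11953} = u_{13} = 2.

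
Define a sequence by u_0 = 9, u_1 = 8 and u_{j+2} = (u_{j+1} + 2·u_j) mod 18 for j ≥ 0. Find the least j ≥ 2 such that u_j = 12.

12

Computing terms: u_0 = 9,  u_1 = 8,  u_2 = 8,  u_3 = 6,  u_4 = 4,  u_5 = 16,  u_6 = 6,  u_7 = 2,  u_8 = 14,  u_9 = 0,  u_{10} = 10,  u_{11} = 10,  u_{12} = 12,  u_{13} = 14,  u_{14} = 2,  u_{15} = 12,  u_{16} = 16,  u_{17} = 4,  u_{18} = 0,  u_{19} = 8,  u_{20} = 8.
Since (u_{19}, u_{20}) = (u_1, u_2) = (8, 8) (two consecutive terms determine the rest), the sequence is eventually periodic: after a pre-period of length 1 it cycles with period 18.
The value 12 first appears (with j ≥ 2) at u_{12}.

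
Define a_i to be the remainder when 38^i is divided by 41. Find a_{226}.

9

We have a_1 = 38, a_2 = 9, a_3 = 14, a_4 = 40, a_5 = 3, a_6 = 32, a_7 = 27, a_8 = 1, a_9 = 38.
Since a_9 = a_1 = 38, the sequence is periodic with period 8.
(226 - 1) mod 8 = 1, so a_{226} = a_2 = 9.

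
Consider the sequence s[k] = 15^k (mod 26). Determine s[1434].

We have s[0] = 1,  s[1] = 15,  s[2] = 17,  s[3] = 21,  s[4] = 3,  s[5] = 19,  s[6] = 25,  s[7] = 11,  s[8] = 9,  s[9] = 5,  s[10] = 23,  s[11] = 7,  s[12] = 1.
Since s[12] = s[0] = 1, the sequence is periodic with period 12.
(1434 - 0) mod 12 = 6, so s[1434] = s[6] = 25.

25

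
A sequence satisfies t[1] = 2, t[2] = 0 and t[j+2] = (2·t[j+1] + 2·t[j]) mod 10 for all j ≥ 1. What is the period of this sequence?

24

t[1] = 2; t[2] = 0; t[3] = 4; t[4] = 8; t[5] = 4; t[6] = 4; t[7] = 6; t[8] = 0; t[9] = 2; t[10] = 4; t[11] = 2; t[12] = 2; t[13] = 8; t[14] = 0; t[15] = 6; t[16] = 2; t[17] = 6; t[18] = 6; t[19] = 4; t[20] = 0; t[21] = 8; t[22] = 6; t[23] = 8; t[24] = 8; t[25] = 2; t[26] = 0.
Since (t[25], t[26]) = (t[1], t[2]) = (2, 0) (two consecutive terms determine the rest), the sequence is periodic with period 24.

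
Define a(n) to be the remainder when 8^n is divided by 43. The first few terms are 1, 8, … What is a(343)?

a(0) = 1,  a(1) = 8,  a(2) = 21,  a(3) = 39,  a(4) = 11,  a(5) = 2,  a(6) = 16,  a(7) = 42,  a(8) = 35,  a(9) = 22,  a(10) = 4,  a(11) = 32,  a(12) = 41,  a(13) = 27,  a(14) = 1.
The sequence repeats with period 14.
So a(343) = a(0 + ((343-0) mod 14)) = a(7) = 42.

42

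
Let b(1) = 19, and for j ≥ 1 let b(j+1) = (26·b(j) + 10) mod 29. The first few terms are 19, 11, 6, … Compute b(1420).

10

Listing terms: b(1) = 19,  b(2) = 11,  b(3) = 6,  b(4) = 21,  b(5) = 5,  b(6) = 24,  b(7) = 25,  b(8) = 22,  b(9) = 2,  b(10) = 4,  b(11) = 27,  b(12) = 16,  b(13) = 20,  b(14) = 8,  b(15) = 15,  b(16) = 23,  b(17) = 28,  b(18) = 13,  b(19) = 0,  b(20) = 10,  b(21) = 9,  b(22) = 12,  b(23) = 3,  b(24) = 1,  b(25) = 7,  b(26) = 18,  b(27) = 14,  b(28) = 26,  b(29) = 19.
The sequence repeats with period 28.
(1420 - 1) mod 28 = 19, so b(1420) = b(20) = 10.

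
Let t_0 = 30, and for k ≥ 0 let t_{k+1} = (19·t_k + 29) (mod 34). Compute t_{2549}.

We have t_0 = 30,  t_1 = 21,  t_2 = 20,  t_3 = 1,  t_4 = 14,  t_5 = 23,  t_6 = 24,  t_7 = 9,  t_8 = 30.
Since t_8 = t_0 = 30, the sequence is periodic with period 8.
So t_{2549} = t_{0 + ((2549-0) mod 8)} = t_5 = 23.

23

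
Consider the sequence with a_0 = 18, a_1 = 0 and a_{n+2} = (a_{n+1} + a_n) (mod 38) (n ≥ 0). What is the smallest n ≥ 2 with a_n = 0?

Computing terms: a_0 = 18,  a_1 = 0,  a_2 = 18,  a_3 = 18,  a_4 = 36,  a_5 = 16,  a_6 = 14,  a_7 = 30,  a_8 = 6,  a_9 = 36,  a_{10} = 4,  a_{11} = 2,  a_{12} = 6,  a_{13} = 8,  a_{14} = 14,  a_{15} = 22,  a_{16} = 36,  a_{17} = 20,  a_{18} = 18,  a_{19} = 0.
Since (a_{18}, a_{19}) = (a_0, a_1) = (18, 0) (two consecutive terms determine the rest), the sequence is periodic with period 18.
The value 0 next appears (with n ≥ 2) at a_{19}.

19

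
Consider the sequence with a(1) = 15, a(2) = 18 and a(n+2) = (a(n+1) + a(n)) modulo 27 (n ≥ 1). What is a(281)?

We have a(1) = 15; a(2) = 18; a(3) = 6; a(4) = 24; a(5) = 3; a(6) = 0; a(7) = 3; a(8) = 3; a(9) = 6; a(10) = 9; a(11) = 15; a(12) = 24; a(13) = 12; a(14) = 9; a(15) = 21; a(16) = 3; a(17) = 24; a(18) = 0; a(19) = 24; a(20) = 24; a(21) = 21; a(22) = 18; a(23) = 12; a(24) = 3; a(25) = 15; a(26) = 18.
Since (a(25), a(26)) = (a(1), a(2)) = (15, 18) (two consecutive terms determine the rest), the sequence is periodic with period 24.
(281 - 1) mod 24 = 16, so a(281) = a(17) = 24.

24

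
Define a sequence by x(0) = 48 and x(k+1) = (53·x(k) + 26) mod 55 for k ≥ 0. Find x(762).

1

We have x(0) = 48; x(1) = 40; x(2) = 1; x(3) = 24; x(4) = 33; x(5) = 15; x(6) = 51; x(7) = 34; x(8) = 13; x(9) = 0; x(10) = 26; x(11) = 29; x(12) = 23; x(13) = 35; x(14) = 11; x(15) = 4; x(16) = 18; x(17) = 45; x(18) = 46; x(19) = 44; x(20) = 48.
Since x(20) = x(0) = 48, the sequence is periodic with period 20.
(762 - 0) mod 20 = 2, so x(762) = x(2) = 1.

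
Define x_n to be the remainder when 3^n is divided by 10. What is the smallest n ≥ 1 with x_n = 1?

4

We have x_0 = 1; x_1 = 3; x_2 = 9; x_3 = 7; x_4 = 1.
The sequence repeats with period 4.
The value 1 next appears (with n ≥ 1) at x_4.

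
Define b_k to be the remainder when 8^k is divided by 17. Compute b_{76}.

16

Computing terms: b_0 = 1, b_1 = 8, b_2 = 13, b_3 = 2, b_4 = 16, b_5 = 9, b_6 = 4, b_7 = 15, b_8 = 1.
The sequence repeats with period 8.
So b_{76} = b_{0 + ((76-0) mod 8)} = b_4 = 16.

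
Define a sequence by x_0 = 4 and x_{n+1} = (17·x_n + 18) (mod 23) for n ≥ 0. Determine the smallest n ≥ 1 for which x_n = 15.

Listing terms: x_0 = 4,  x_1 = 17,  x_2 = 8,  x_3 = 16,  x_4 = 14,  x_5 = 3,  x_6 = 0,  x_7 = 18,  x_8 = 2,  x_9 = 6,  x_{10} = 5,  x_{11} = 11,  x_{12} = 21,  x_{13} = 7,  x_{14} = 22,  x_{15} = 1,  x_{16} = 12,  x_{17} = 15,  x_{18} = 20,  x_{19} = 13,  x_{20} = 9,  x_{21} = 10,  x_{22} = 4.
Since x_{22} = x_0 = 4, the sequence is periodic with period 22.
The value 15 first appears (with n ≥ 1) at x_{17}.

17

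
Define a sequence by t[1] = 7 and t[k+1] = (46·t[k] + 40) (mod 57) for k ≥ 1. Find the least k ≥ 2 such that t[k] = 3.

6

We have t[1] = 7,  t[2] = 20,  t[3] = 48,  t[4] = 25,  t[5] = 50,  t[6] = 3,  t[7] = 7.
Since t[7] = t[1] = 7, the sequence is periodic with period 6.
The value 3 first appears (with k ≥ 2) at t[6].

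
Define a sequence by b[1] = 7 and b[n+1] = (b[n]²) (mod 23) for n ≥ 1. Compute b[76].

Computing terms: b[1] = 7, b[2] = 3, b[3] = 9, b[4] = 12, b[5] = 6, b[6] = 13, b[7] = 8, b[8] = 18, b[9] = 2, b[10] = 4, b[11] = 16, b[12] = 3.
Since b[12] = b[2] = 3, the sequence is eventually periodic: after a pre-period of length 1 it cycles with period 10.
For n ≥ 2, b[n] depends only on (n - 2) mod 10. (76 - 2) mod 10 = 4, so b[76] = b[6] = 13.

13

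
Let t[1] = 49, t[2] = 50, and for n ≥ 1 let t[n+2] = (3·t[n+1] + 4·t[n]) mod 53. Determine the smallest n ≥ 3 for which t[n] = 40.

7

Computing terms: t[1] = 49; t[2] = 50; t[3] = 28; t[4] = 19; t[5] = 10; t[6] = 0; t[7] = 40; t[8] = 14; t[9] = 43; t[10] = 26; t[11] = 38; t[12] = 6; t[13] = 11; t[14] = 4; t[15] = 3; t[16] = 25; t[17] = 34; t[18] = 43; t[19] = 0; t[20] = 13; t[21] = 39; t[22] = 10; t[23] = 27; t[24] = 15; t[25] = 47; t[26] = 42; t[27] = 49; t[28] = 50.
Since (t[27], t[28]) = (t[1], t[2]) = (49, 50) (two consecutive terms determine the rest), the sequence is periodic with period 26.
The value 40 first appears (with n ≥ 3) at t[7].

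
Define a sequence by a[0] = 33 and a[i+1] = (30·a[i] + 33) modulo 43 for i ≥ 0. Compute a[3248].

a[0] = 33, a[1] = 34, a[2] = 21, a[3] = 18, a[4] = 14, a[5] = 23, a[6] = 35, a[7] = 8, a[8] = 15, a[9] = 10, a[10] = 32, a[11] = 4, a[12] = 24, a[13] = 22, a[14] = 5, a[15] = 11, a[16] = 19, a[17] = 1, a[18] = 20, a[19] = 31, a[20] = 17, a[21] = 27, a[22] = 26, a[23] = 39, a[24] = 42, a[25] = 3, a[26] = 37, a[27] = 25, a[28] = 9, a[29] = 2, a[30] = 7, a[31] = 28, a[32] = 13, a[33] = 36, a[34] = 38, a[35] = 12, a[36] = 6, a[37] = 41, a[38] = 16, a[39] = 40, a[40] = 29, a[41] = 0, a[42] = 33.
The sequence repeats with period 42.
(3248 - 0) mod 42 = 14, so a[3248] = a[14] = 5.

5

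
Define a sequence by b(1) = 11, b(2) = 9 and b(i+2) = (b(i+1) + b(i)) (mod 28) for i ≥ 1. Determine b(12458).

Listing terms: b(1) = 11, b(2) = 9, b(3) = 20, b(4) = 1, b(5) = 21, b(6) = 22, b(7) = 15, b(8) = 9, b(9) = 24, b(10) = 5, b(11) = 1, b(12) = 6, b(13) = 7, b(14) = 13, b(15) = 20, b(16) = 5, b(17) = 25, b(18) = 2, b(19) = 27, b(20) = 1, b(21) = 0, b(22) = 1, b(23) = 1, b(24) = 2, b(25) = 3, b(26) = 5, b(27) = 8, b(28) = 13, b(29) = 21, b(30) = 6, b(31) = 27, b(32) = 5, b(33) = 4, b(34) = 9, b(35) = 13, b(36) = 22, b(37) = 7, b(38) = 1, b(39) = 8, b(40) = 9, b(41) = 17, b(42) = 26, b(43) = 15, b(44) = 13, b(45) = 0, b(46) = 13, b(47) = 13, b(48) = 26, b(49) = 11, b(50) = 9.
Since (b(49), b(50)) = (b(1), b(2)) = (11, 9) (two consecutive terms determine the rest), the sequence is periodic with period 48.
So b(12458) = b(1 + ((12458-1) mod 48)) = b(26) = 5.

5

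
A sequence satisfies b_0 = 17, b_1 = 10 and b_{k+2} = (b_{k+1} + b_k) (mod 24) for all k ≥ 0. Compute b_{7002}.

b_0 = 17; b_1 = 10; b_2 = 3; b_3 = 13; b_4 = 16; b_5 = 5; b_6 = 21; b_7 = 2; b_8 = 23; b_9 = 1; b_{10} = 0; b_{11} = 1; b_{12} = 1; b_{13} = 2; b_{14} = 3; b_{15} = 5; b_{16} = 8; b_{17} = 13; b_{18} = 21; b_{19} = 10; b_{20} = 7; b_{21} = 17; b_{22} = 0; b_{23} = 17; b_{24} = 17; b_{25} = 10.
Since (b_{24}, b_{25}) = (b_0, b_1) = (17, 10) (two consecutive terms determine the rest), the sequence is periodic with period 24.
So b_{7002} = b_{0 + ((7002-0) mod 24)} = b_{18} = 21.

21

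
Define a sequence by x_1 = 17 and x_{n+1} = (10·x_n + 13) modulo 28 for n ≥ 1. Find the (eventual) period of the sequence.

6

x_1 = 17, x_2 = 15, x_3 = 23, x_4 = 19, x_5 = 7, x_6 = 27, x_7 = 3, x_8 = 15.
Since x_8 = x_2 = 15, the sequence is eventually periodic: after a pre-period of length 1 it cycles with period 6.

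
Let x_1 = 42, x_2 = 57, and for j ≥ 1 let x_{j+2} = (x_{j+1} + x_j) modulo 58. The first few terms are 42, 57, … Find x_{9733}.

12

x_1 = 42, x_2 = 57, x_3 = 41, x_4 = 40, x_5 = 23, x_6 = 5, x_7 = 28, x_8 = 33, x_9 = 3, x_{10} = 36, x_{11} = 39, x_{12} = 17, x_{13} = 56, x_{14} = 15, x_{15} = 13, x_{16} = 28, x_{17} = 41, x_{18} = 11, x_{19} = 52, x_{20} = 5, x_{21} = 57, x_{22} = 4, x_{23} = 3, x_{24} = 7, x_{25} = 10, x_{26} = 17, x_{27} = 27, x_{28} = 44, x_{29} = 13, x_{30} = 57, x_{31} = 12, x_{32} = 11, x_{33} = 23, x_{34} = 34, x_{35} = 57, x_{36} = 33, x_{37} = 32, x_{38} = 7, x_{39} = 39, x_{40} = 46, x_{41} = 27, x_{42} = 15, x_{43} = 42, x_{44} = 57.
Since (x_{43}, x_{44}) = (x_1, x_2) = (42, 57) (two consecutive terms determine the rest), the sequence is periodic with period 42.
So x_{9733} = x_{1 + ((9733-1) mod 42)} = x_{31} = 12.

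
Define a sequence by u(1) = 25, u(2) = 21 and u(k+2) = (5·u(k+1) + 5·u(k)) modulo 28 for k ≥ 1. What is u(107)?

5

u(1) = 25,  u(2) = 21,  u(3) = 6,  u(4) = 23,  u(5) = 5,  u(6) = 0,  u(7) = 25,  u(8) = 13,  u(9) = 22,  u(10) = 7,  u(11) = 5,  u(12) = 4,  u(13) = 17,  u(14) = 21,  u(15) = 22,  u(16) = 19,  u(17) = 9,  u(18) = 0,  u(19) = 17,  u(20) = 1,  u(21) = 6,  u(22) = 7,  u(23) = 9,  u(24) = 24,  u(25) = 25,  u(26) = 21.
The sequence repeats with period 24.
So u(107) = u(1 + ((107-1) mod 24)) = u(11) = 5.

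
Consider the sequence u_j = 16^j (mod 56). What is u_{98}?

32

Listing terms: u_1 = 16; u_2 = 32; u_3 = 8; u_4 = 16.
The sequence repeats with period 3.
(98 - 1) mod 3 = 1, so u_{98} = u_2 = 32.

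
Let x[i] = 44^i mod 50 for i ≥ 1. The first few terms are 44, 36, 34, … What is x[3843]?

We have x[1] = 44, x[2] = 36, x[3] = 34, x[4] = 46, x[5] = 24, x[6] = 6, x[7] = 14, x[8] = 16, x[9] = 4, x[10] = 26, x[11] = 44.
The sequence repeats with period 10.
(3843 - 1) mod 10 = 2, so x[3843] = x[3] = 34.

34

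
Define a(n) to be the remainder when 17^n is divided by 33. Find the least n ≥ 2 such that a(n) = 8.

We have a(1) = 17, a(2) = 25, a(3) = 29, a(4) = 31, a(5) = 32, a(6) = 16, a(7) = 8, a(8) = 4, a(9) = 2, a(10) = 1, a(11) = 17.
Since a(11) = a(1) = 17, the sequence is periodic with period 10.
The value 8 first appears (with n ≥ 2) at a(7).

7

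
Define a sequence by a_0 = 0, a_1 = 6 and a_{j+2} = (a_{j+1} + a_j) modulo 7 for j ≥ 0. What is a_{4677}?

2

Listing terms: a_0 = 0, a_1 = 6, a_2 = 6, a_3 = 5, a_4 = 4, a_5 = 2, a_6 = 6, a_7 = 1, a_8 = 0, a_9 = 1, a_{10} = 1, a_{11} = 2, a_{12} = 3, a_{13} = 5, a_{14} = 1, a_{15} = 6, a_{16} = 0, a_{17} = 6.
The sequence repeats with period 16.
So a_{4677} = a_{0 + ((4677-0) mod 16)} = a_5 = 2.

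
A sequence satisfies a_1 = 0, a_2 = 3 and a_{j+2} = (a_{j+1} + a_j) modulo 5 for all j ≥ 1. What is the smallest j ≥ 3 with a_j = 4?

Listing terms: a_1 = 0; a_2 = 3; a_3 = 3; a_4 = 1; a_5 = 4; a_6 = 0; a_7 = 4; a_8 = 4; a_9 = 3; a_{10} = 2; a_{11} = 0; a_{12} = 2; a_{13} = 2; a_{14} = 4; a_{15} = 1; a_{16} = 0; a_{17} = 1; a_{18} = 1; a_{19} = 2; a_{20} = 3; a_{21} = 0; a_{22} = 3.
The sequence repeats with period 20.
The value 4 first appears (with j ≥ 3) at a_5.

5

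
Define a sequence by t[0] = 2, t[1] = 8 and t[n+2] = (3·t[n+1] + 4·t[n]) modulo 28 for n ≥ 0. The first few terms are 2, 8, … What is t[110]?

Listing terms: t[0] = 2; t[1] = 8; t[2] = 4; t[3] = 16; t[4] = 8; t[5] = 4.
Since (t[4], t[5]) = (t[1], t[2]) = (8, 4) (two consecutive terms determine the rest), the sequence is eventually periodic: after a pre-period of length 1 it cycles with period 3.
For n ≥ 1, t[n] depends only on (n - 1) mod 3. (110 - 1) mod 3 = 1, so t[110] = t[2] = 4.

4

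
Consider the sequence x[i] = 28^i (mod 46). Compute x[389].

Listing terms: x[1] = 28; x[2] = 2; x[3] = 10; x[4] = 4; x[5] = 20; x[6] = 8; x[7] = 40; x[8] = 16; x[9] = 34; x[10] = 32; x[11] = 22; x[12] = 18; x[13] = 44; x[14] = 36; x[15] = 42; x[16] = 26; x[17] = 38; x[18] = 6; x[19] = 30; x[20] = 12; x[21] = 14; x[22] = 24; x[23] = 28.
Since x[23] = x[1] = 28, the sequence is periodic with period 22.
So x[389] = x[1 + ((389-1) mod 22)] = x[15] = 42.

42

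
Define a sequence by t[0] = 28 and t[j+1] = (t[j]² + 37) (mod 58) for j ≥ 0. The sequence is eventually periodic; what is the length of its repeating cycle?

10

t[0] = 28; t[1] = 9; t[2] = 2; t[3] = 41; t[4] = 36; t[5] = 57; t[6] = 38; t[7] = 31; t[8] = 12; t[9] = 7; t[10] = 28.
Since t[10] = t[0] = 28, the sequence is periodic with period 10.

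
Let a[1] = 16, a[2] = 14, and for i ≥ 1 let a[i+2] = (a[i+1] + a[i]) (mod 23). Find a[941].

18

Listing terms: a[1] = 16, a[2] = 14, a[3] = 7, a[4] = 21, a[5] = 5, a[6] = 3, a[7] = 8, a[8] = 11, a[9] = 19, a[10] = 7, a[11] = 3, a[12] = 10, a[13] = 13, a[14] = 0, a[15] = 13, a[16] = 13, a[17] = 3, a[18] = 16, a[19] = 19, a[20] = 12, a[21] = 8, a[22] = 20, a[23] = 5, a[24] = 2, a[25] = 7, a[26] = 9, a[27] = 16, a[28] = 2, a[29] = 18, a[30] = 20, a[31] = 15, a[32] = 12, a[33] = 4, a[34] = 16, a[35] = 20, a[36] = 13, a[37] = 10, a[38] = 0, a[39] = 10, a[40] = 10, a[41] = 20, a[42] = 7, a[43] = 4, a[44] = 11, a[45] = 15, a[46] = 3, a[47] = 18, a[48] = 21, a[49] = 16, a[50] = 14.
The sequence repeats with period 48.
(941 - 1) mod 48 = 28, so a[941] = a[29] = 18.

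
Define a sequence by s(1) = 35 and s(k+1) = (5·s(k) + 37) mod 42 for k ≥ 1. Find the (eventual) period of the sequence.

6

Computing terms: s(1) = 35, s(2) = 2, s(3) = 5, s(4) = 20, s(5) = 11, s(6) = 8, s(7) = 35.
The sequence repeats with period 6.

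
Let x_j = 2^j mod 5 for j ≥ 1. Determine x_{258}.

We have x_1 = 2; x_2 = 4; x_3 = 3; x_4 = 1; x_5 = 2.
The sequence repeats with period 4.
So x_{258} = x_{1 + ((258-1) mod 4)} = x_2 = 4.

4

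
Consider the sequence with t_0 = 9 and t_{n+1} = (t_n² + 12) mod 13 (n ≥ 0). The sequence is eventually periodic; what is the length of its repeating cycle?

Listing terms: t_0 = 9, t_1 = 2, t_2 = 3, t_3 = 8, t_4 = 11, t_5 = 3.
Since t_5 = t_2 = 3, the sequence is eventually periodic: after a pre-period of length 2 it cycles with period 3.

3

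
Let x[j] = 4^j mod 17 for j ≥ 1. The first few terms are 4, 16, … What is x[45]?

4

We have x[1] = 4, x[2] = 16, x[3] = 13, x[4] = 1, x[5] = 4.
The sequence repeats with period 4.
(45 - 1) mod 4 = 0, so x[45] = x[1] = 4.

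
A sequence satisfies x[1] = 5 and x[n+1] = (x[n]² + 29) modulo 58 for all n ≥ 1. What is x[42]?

x[1] = 5; x[2] = 54; x[3] = 45; x[4] = 24; x[5] = 25; x[6] = 16; x[7] = 53; x[8] = 54.
Since x[8] = x[2] = 54, the sequence is eventually periodic: after a pre-period of length 1 it cycles with period 6.
For n ≥ 2, x[n] depends only on (n - 2) mod 6. (42 - 2) mod 6 = 4, so x[42] = x[6] = 16.

16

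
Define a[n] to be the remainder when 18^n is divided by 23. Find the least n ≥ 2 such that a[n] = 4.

We have a[1] = 18; a[2] = 2; a[3] = 13; a[4] = 4; a[5] = 3; a[6] = 8; a[7] = 6; a[8] = 16; a[9] = 12; a[10] = 9; a[11] = 1; a[12] = 18.
The sequence repeats with period 11.
The value 4 first appears (with n ≥ 2) at a[4].

4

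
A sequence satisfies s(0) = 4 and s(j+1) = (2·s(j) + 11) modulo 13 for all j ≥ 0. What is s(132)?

4

Computing terms: s(0) = 4, s(1) = 6, s(2) = 10, s(3) = 5, s(4) = 8, s(5) = 1, s(6) = 0, s(7) = 11, s(8) = 7, s(9) = 12, s(10) = 9, s(11) = 3, s(12) = 4.
The sequence repeats with period 12.
So s(132) = s(0 + ((132-0) mod 12)) = s(0) = 4.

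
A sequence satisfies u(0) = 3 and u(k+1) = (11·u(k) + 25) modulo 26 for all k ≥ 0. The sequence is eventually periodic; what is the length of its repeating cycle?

12

u(0) = 3; u(1) = 6; u(2) = 13; u(3) = 12; u(4) = 1; u(5) = 10; u(6) = 5; u(7) = 2; u(8) = 21; u(9) = 22; u(10) = 7; u(11) = 24; u(12) = 3.
Since u(12) = u(0) = 3, the sequence is periodic with period 12.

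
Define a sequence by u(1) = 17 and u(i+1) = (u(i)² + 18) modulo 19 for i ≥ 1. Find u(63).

8

We have u(1) = 17; u(2) = 3; u(3) = 8; u(4) = 6; u(5) = 16; u(6) = 8.
Since u(6) = u(3) = 8, the sequence is eventually periodic: after a pre-period of length 2 it cycles with period 3.
For i ≥ 3, u(i) depends only on (i - 3) mod 3. (63 - 3) mod 3 = 0, so u(63) = u(3) = 8.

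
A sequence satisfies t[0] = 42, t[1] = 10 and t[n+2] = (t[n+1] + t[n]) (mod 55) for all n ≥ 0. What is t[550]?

53

Listing terms: t[0] = 42, t[1] = 10, t[2] = 52, t[3] = 7, t[4] = 4, t[5] = 11, t[6] = 15, t[7] = 26, t[8] = 41, t[9] = 12, t[10] = 53, t[11] = 10, t[12] = 8, t[13] = 18, t[14] = 26, t[15] = 44, t[16] = 15, t[17] = 4, t[18] = 19, t[19] = 23, t[20] = 42, t[21] = 10.
The sequence repeats with period 20.
So t[550] = t[0 + ((550-0) mod 20)] = t[10] = 53.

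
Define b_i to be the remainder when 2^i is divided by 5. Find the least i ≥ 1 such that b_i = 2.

Computing terms: b_0 = 1, b_1 = 2, b_2 = 4, b_3 = 3, b_4 = 1.
The sequence repeats with period 4.
The value 2 first appears (with i ≥ 1) at b_1.

1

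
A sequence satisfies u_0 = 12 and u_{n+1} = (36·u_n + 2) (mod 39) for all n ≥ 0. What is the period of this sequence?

u_0 = 12, u_1 = 5, u_2 = 26, u_3 = 2, u_4 = 35, u_5 = 14, u_6 = 38, u_7 = 5.
Since u_7 = u_1 = 5, the sequence is eventually periodic: after a pre-period of length 1 it cycles with period 6.

6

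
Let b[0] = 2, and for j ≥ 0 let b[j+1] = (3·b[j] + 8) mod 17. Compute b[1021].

Listing terms: b[0] = 2,  b[1] = 14,  b[2] = 16,  b[3] = 5,  b[4] = 6,  b[5] = 9,  b[6] = 1,  b[7] = 11,  b[8] = 7,  b[9] = 12,  b[10] = 10,  b[11] = 4,  b[12] = 3,  b[13] = 0,  b[14] = 8,  b[15] = 15,  b[16] = 2.
The sequence repeats with period 16.
So b[1021] = b[0 + ((1021-0) mod 16)] = b[13] = 0.

0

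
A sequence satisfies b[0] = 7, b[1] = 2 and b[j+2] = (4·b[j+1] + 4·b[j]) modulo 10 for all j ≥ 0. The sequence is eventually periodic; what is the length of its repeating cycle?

b[0] = 7; b[1] = 2; b[2] = 6; b[3] = 2; b[4] = 2; b[5] = 6.
Since (b[4], b[5]) = (b[1], b[2]) = (2, 6) (two consecutive terms determine the rest), the sequence is eventually periodic: after a pre-period of length 1 it cycles with period 3.

3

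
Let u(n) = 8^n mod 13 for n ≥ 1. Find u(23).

Computing terms: u(1) = 8,  u(2) = 12,  u(3) = 5,  u(4) = 1,  u(5) = 8.
Since u(5) = u(1) = 8, the sequence is periodic with period 4.
So u(23) = u(1 + ((23-1) mod 4)) = u(3) = 5.

5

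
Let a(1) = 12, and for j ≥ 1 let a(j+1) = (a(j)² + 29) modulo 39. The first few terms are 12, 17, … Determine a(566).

We have a(1) = 12,  a(2) = 17,  a(3) = 6,  a(4) = 26,  a(5) = 3,  a(6) = 38,  a(7) = 30,  a(8) = 32,  a(9) = 0,  a(10) = 29,  a(11) = 12.
Since a(11) = a(1) = 12, the sequence is periodic with period 10.
So a(566) = a(1 + ((566-1) mod 10)) = a(6) = 38.

38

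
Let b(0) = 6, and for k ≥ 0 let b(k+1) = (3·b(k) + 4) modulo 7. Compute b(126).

Listing terms: b(0) = 6,  b(1) = 1,  b(2) = 0,  b(3) = 4,  b(4) = 2,  b(5) = 3,  b(6) = 6.
Since b(6) = b(0) = 6, the sequence is periodic with period 6.
(126 - 0) mod 6 = 0, so b(126) = b(0) = 6.

6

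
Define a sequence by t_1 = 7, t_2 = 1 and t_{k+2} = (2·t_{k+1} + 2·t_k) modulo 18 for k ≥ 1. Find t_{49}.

16

We have t_1 = 7; t_2 = 1; t_3 = 16; t_4 = 16; t_5 = 10; t_6 = 16; t_7 = 16.
Since (t_6, t_7) = (t_3, t_4) = (16, 16) (two consecutive terms determine the rest), the sequence is eventually periodic: after a pre-period of length 2 it cycles with period 3.
For k ≥ 3, t_k depends only on (k - 3) mod 3. (49 - 3) mod 3 = 1, so t_{49} = t_4 = 16.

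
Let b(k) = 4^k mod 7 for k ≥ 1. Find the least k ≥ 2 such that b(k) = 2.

2

Listing terms: b(1) = 4; b(2) = 2; b(3) = 1; b(4) = 4.
Since b(4) = b(1) = 4, the sequence is periodic with period 3.
The value 2 first appears (with k ≥ 2) at b(2).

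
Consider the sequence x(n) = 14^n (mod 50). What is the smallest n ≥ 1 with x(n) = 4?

7

Listing terms: x(0) = 1; x(1) = 14; x(2) = 46; x(3) = 44; x(4) = 16; x(5) = 24; x(6) = 36; x(7) = 4; x(8) = 6; x(9) = 34; x(10) = 26; x(11) = 14.
Since x(11) = x(1) = 14, the sequence is eventually periodic: after a pre-period of length 1 it cycles with period 10.
The value 4 first appears (with n ≥ 1) at x(7).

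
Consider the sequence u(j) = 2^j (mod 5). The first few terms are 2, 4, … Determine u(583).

3

We have u(1) = 2, u(2) = 4, u(3) = 3, u(4) = 1, u(5) = 2.
The sequence repeats with period 4.
So u(583) = u(1 + ((583-1) mod 4)) = u(3) = 3.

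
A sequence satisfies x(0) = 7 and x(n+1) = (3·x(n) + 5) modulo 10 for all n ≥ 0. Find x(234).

3

Listing terms: x(0) = 7, x(1) = 6, x(2) = 3, x(3) = 4, x(4) = 7.
The sequence repeats with period 4.
So x(234) = x(0 + ((234-0) mod 4)) = x(2) = 3.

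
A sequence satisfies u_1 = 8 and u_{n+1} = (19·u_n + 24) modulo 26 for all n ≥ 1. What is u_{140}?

Computing terms: u_1 = 8; u_2 = 20; u_3 = 14; u_4 = 4; u_5 = 22; u_6 = 0; u_7 = 24; u_8 = 12; u_9 = 18; u_{10} = 2; u_{11} = 10; u_{12} = 6; u_{13} = 8.
The sequence repeats with period 12.
So u_{140} = u_{1 + ((140-1) mod 12)} = u_8 = 12.

12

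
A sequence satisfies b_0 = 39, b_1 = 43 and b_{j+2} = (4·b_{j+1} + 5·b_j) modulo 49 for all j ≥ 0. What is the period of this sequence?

42

Listing terms: b_0 = 39; b_1 = 43; b_2 = 24; b_3 = 17; b_4 = 41; b_5 = 4; b_6 = 25; b_7 = 22; b_8 = 17; b_9 = 31; b_{10} = 13; b_{11} = 11; b_{12} = 11; b_{13} = 1; b_{14} = 10; b_{15} = 45; b_{16} = 34; b_{17} = 18; b_{18} = 46; b_{19} = 29; b_{20} = 3; b_{21} = 10; b_{22} = 6; b_{23} = 25; b_{24} = 32; b_{25} = 8; b_{26} = 45; b_{27} = 24; b_{28} = 27; b_{29} = 32; b_{30} = 18; b_{31} = 36; b_{32} = 38; b_{33} = 38; b_{34} = 48; b_{35} = 39; b_{36} = 4; b_{37} = 15; b_{38} = 31; b_{39} = 3; b_{40} = 20; b_{41} = 46; b_{42} = 39; b_{43} = 43.
Since (b_{42}, b_{43}) = (b_0, b_1) = (39, 43) (two consecutive terms determine the rest), the sequence is periodic with period 42.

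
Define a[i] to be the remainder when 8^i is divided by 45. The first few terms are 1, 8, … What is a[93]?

a[0] = 1,  a[1] = 8,  a[2] = 19,  a[3] = 17,  a[4] = 1.
The sequence repeats with period 4.
So a[93] = a[0 + ((93-0) mod 4)] = a[1] = 8.

8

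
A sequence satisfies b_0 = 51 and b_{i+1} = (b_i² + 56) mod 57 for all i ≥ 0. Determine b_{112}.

b_0 = 51,  b_1 = 35,  b_2 = 27,  b_3 = 44,  b_4 = 54,  b_5 = 8,  b_6 = 6,  b_7 = 35.
Since b_7 = b_1 = 35, the sequence is eventually periodic: after a pre-period of length 1 it cycles with period 6.
For i ≥ 1, b_i depends only on (i - 1) mod 6. (112 - 1) mod 6 = 3, so b_{112} = b_4 = 54.

54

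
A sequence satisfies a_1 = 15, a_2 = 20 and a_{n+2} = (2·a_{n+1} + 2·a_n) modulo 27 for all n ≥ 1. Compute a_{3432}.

16

Computing terms: a_1 = 15,  a_2 = 20,  a_3 = 16,  a_4 = 18,  a_5 = 14,  a_6 = 10,  a_7 = 21,  a_8 = 8,  a_9 = 4,  a_{10} = 24,  a_{11} = 2,  a_{12} = 25,  a_{13} = 0,  a_{14} = 23,  a_{15} = 19,  a_{16} = 3,  a_{17} = 17,  a_{18} = 13,  a_{19} = 6,  a_{20} = 11,  a_{21} = 7,  a_{22} = 9,  a_{23} = 5,  a_{24} = 1,  a_{25} = 12,  a_{26} = 26,  a_{27} = 22,  a_{28} = 15,  a_{29} = 20.
Since (a_{28}, a_{29}) = (a_1, a_2) = (15, 20) (two consecutive terms determine the rest), the sequence is periodic with period 27.
(3432 - 1) mod 27 = 2, so a_{3432} = a_3 = 16.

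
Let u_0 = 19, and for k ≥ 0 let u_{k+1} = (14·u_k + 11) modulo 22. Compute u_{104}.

21

We have u_0 = 19,  u_1 = 13,  u_2 = 17,  u_3 = 7,  u_4 = 21,  u_5 = 19.
Since u_5 = u_0 = 19, the sequence is periodic with period 5.
(104 - 0) mod 5 = 4, so u_{104} = u_4 = 21.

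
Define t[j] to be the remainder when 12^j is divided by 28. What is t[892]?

t[0] = 1, t[1] = 12, t[2] = 4, t[3] = 20, t[4] = 16, t[5] = 24, t[6] = 8, t[7] = 12.
Since t[7] = t[1] = 12, the sequence is eventually periodic: after a pre-period of length 1 it cycles with period 6.
For j ≥ 1, t[j] depends only on (j - 1) mod 6. (892 - 1) mod 6 = 3, so t[892] = t[4] = 16.

16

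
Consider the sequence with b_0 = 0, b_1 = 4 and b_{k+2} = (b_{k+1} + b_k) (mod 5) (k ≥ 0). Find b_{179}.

4

Listing terms: b_0 = 0; b_1 = 4; b_2 = 4; b_3 = 3; b_4 = 2; b_5 = 0; b_6 = 2; b_7 = 2; b_8 = 4; b_9 = 1; b_{10} = 0; b_{11} = 1; b_{12} = 1; b_{13} = 2; b_{14} = 3; b_{15} = 0; b_{16} = 3; b_{17} = 3; b_{18} = 1; b_{19} = 4; b_{20} = 0; b_{21} = 4.
The sequence repeats with period 20.
So b_{179} = b_{0 + ((179-0) mod 20)} = b_{19} = 4.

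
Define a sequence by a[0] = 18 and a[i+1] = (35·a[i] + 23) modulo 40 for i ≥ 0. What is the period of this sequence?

Computing terms: a[0] = 18; a[1] = 13; a[2] = 38; a[3] = 33; a[4] = 18.
Since a[4] = a[0] = 18, the sequence is periodic with period 4.

4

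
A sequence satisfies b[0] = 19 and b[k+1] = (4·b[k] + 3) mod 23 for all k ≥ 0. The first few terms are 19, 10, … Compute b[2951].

We have b[0] = 19, b[1] = 10, b[2] = 20, b[3] = 14, b[4] = 13, b[5] = 9, b[6] = 16, b[7] = 21, b[8] = 18, b[9] = 6, b[10] = 4, b[11] = 19.
Since b[11] = b[0] = 19, the sequence is periodic with period 11.
(2951 - 0) mod 11 = 3, so b[2951] = b[3] = 14.

14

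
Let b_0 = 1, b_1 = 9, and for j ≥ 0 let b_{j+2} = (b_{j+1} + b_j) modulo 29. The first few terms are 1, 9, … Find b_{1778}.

1

Listing terms: b_0 = 1; b_1 = 9; b_2 = 10; b_3 = 19; b_4 = 0; b_5 = 19; b_6 = 19; b_7 = 9; b_8 = 28; b_9 = 8; b_{10} = 7; b_{11} = 15; b_{12} = 22; b_{13} = 8; b_{14} = 1; b_{15} = 9.
The sequence repeats with period 14.
So b_{1778} = b_{0 + ((1778-0) mod 14)} = b_0 = 1.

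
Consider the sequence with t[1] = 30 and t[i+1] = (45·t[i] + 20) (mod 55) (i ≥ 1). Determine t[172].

40

Listing terms: t[1] = 30; t[2] = 50; t[3] = 15; t[4] = 35; t[5] = 0; t[6] = 20; t[7] = 40; t[8] = 5; t[9] = 25; t[10] = 45; t[11] = 10; t[12] = 30.
Since t[12] = t[1] = 30, the sequence is periodic with period 11.
(172 - 1) mod 11 = 6, so t[172] = t[7] = 40.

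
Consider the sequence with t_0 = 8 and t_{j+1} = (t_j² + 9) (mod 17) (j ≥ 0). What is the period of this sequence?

Computing terms: t_0 = 8, t_1 = 5, t_2 = 0, t_3 = 9, t_4 = 5.
Since t_4 = t_1 = 5, the sequence is eventually periodic: after a pre-period of length 1 it cycles with period 3.

3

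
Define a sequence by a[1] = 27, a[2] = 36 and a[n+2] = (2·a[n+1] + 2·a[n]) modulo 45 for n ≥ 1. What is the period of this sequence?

24

Computing terms: a[1] = 27,  a[2] = 36,  a[3] = 36,  a[4] = 9,  a[5] = 0,  a[6] = 18,  a[7] = 36,  a[8] = 18,  a[9] = 18,  a[10] = 27,  a[11] = 0,  a[12] = 9,  a[13] = 18,  a[14] = 9,  a[15] = 9,  a[16] = 36,  a[17] = 0,  a[18] = 27,  a[19] = 9,  a[20] = 27,  a[21] = 27,  a[22] = 18,  a[23] = 0,  a[24] = 36,  a[25] = 27,  a[26] = 36.
Since (a[25], a[26]) = (a[1], a[2]) = (27, 36) (two consecutive terms determine the rest), the sequence is periodic with period 24.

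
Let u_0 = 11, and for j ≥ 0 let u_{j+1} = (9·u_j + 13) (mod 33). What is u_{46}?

13

u_0 = 11, u_1 = 13, u_2 = 31, u_3 = 28, u_4 = 1, u_5 = 22, u_6 = 13.
Since u_6 = u_1 = 13, the sequence is eventually periodic: after a pre-period of length 1 it cycles with period 5.
For j ≥ 1, u_j depends only on (j - 1) mod 5. (46 - 1) mod 5 = 0, so u_{46} = u_1 = 13.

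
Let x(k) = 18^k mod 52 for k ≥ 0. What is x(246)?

12

x(0) = 1; x(1) = 18; x(2) = 12; x(3) = 8; x(4) = 40; x(5) = 44; x(6) = 12.
Since x(6) = x(2) = 12, the sequence is eventually periodic: after a pre-period of length 2 it cycles with period 4.
For k ≥ 2, x(k) depends only on (k - 2) mod 4. (246 - 2) mod 4 = 0, so x(246) = x(2) = 12.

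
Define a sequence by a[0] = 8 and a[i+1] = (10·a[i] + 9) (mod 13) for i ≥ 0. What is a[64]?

We have a[0] = 8,  a[1] = 11,  a[2] = 2,  a[3] = 3,  a[4] = 0,  a[5] = 9,  a[6] = 8.
Since a[6] = a[0] = 8, the sequence is periodic with period 6.
So a[64] = a[0 + ((64-0) mod 6)] = a[4] = 0.

0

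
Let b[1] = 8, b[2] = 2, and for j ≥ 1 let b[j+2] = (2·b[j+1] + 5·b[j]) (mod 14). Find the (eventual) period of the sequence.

24

Listing terms: b[1] = 8; b[2] = 2; b[3] = 2; b[4] = 0; b[5] = 10; b[6] = 6; b[7] = 6; b[8] = 0; b[9] = 2; b[10] = 4; b[11] = 4; b[12] = 0; b[13] = 6; b[14] = 12; b[15] = 12; b[16] = 0; b[17] = 4; b[18] = 8; b[19] = 8; b[20] = 0; b[21] = 12; b[22] = 10; b[23] = 10; b[24] = 0; b[25] = 8; b[26] = 2.
Since (b[25], b[26]) = (b[1], b[2]) = (8, 2) (two consecutive terms determine the rest), the sequence is periodic with period 24.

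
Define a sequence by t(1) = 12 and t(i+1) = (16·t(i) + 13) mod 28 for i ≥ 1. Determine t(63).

We have t(1) = 12; t(2) = 9; t(3) = 17; t(4) = 5; t(5) = 9.
Since t(5) = t(2) = 9, the sequence is eventually periodic: after a pre-period of length 1 it cycles with period 3.
For i ≥ 2, t(i) depends only on (i - 2) mod 3. (63 - 2) mod 3 = 1, so t(63) = t(3) = 17.

17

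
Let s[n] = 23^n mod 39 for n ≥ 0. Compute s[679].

23

Listing terms: s[0] = 1; s[1] = 23; s[2] = 22; s[3] = 38; s[4] = 16; s[5] = 17; s[6] = 1.
The sequence repeats with period 6.
So s[679] = s[0 + ((679-0) mod 6)] = s[1] = 23.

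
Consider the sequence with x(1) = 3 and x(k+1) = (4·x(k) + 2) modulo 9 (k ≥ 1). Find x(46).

3

Listing terms: x(1) = 3, x(2) = 5, x(3) = 4, x(4) = 0, x(5) = 2, x(6) = 1, x(7) = 6, x(8) = 8, x(9) = 7, x(10) = 3.
The sequence repeats with period 9.
(46 - 1) mod 9 = 0, so x(46) = x(1) = 3.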